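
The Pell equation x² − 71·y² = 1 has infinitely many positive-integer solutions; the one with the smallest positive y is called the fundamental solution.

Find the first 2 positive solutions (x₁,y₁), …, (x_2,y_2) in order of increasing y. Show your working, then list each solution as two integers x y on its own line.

3480 413
24220799 2874480

[8; 2,2,1,7,1,2,2,16] for √71; ℓ=8 ⇒ convergent index 7
step 0: (8, 1)  from 8·(1,0) + (0,1)
…
step 3: (59, 7)  from 1·(42,5) + (17,2)
…
step 6: (1483, 176)  from 2·(514,61) + (455,54)
step 7: (3480, 413)  from 2·(1483,176) + (514,61)
fundamental: x₁=3480, y₁=413  (since 12110400 − 71·170569 = 1)
(3480+413√71)^2 = 24220799 + 2874480√71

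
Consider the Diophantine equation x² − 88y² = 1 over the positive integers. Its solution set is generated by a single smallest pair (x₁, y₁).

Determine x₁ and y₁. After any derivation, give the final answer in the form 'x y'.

197 21

[9; 2,1,1,1,2,18] for √88; ℓ=6 ⇒ convergent index 5
step 0: (9, 1)  from 9·(1,0) + (0,1)
…
step 3: (47, 5)  from 1·(28,3) + (19,2)
step 4: (75, 8)  from 1·(47,5) + (28,3)
step 5: (197, 21)  from 2·(75,8) + (47,5)
(x₁, y₁) = (197, 21);  197² − 88·21² = 1 ✓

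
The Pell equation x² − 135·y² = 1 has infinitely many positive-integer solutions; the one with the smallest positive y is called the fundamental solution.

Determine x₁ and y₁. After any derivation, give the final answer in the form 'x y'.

d=135: √d = [11; 1,1,1,1,1,1,1,22] (ℓ=8, even), read p_7/q_7
step 0: (11, 1)  from 11·(1,0) + (0,1)
…
step 3: (35, 3)  from 1·(23,2) + (12,1)
step 4: (58, 5)  from 1·(35,3) + (23,2)
…
step 6: (151, 13)  from 1·(93,8) + (58,5)
step 7: (244, 21)  from 1·(151,13) + (93,8)
fundamental: x₁=244, y₁=21  (since 59536 − 135·441 = 1)

244 21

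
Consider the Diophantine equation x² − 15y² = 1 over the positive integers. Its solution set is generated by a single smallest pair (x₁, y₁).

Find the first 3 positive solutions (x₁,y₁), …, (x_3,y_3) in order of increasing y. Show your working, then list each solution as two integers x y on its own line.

4 1
31 8
244 63

d=15: √d = [3; 1,6] (ℓ=2, even), read p_1/q_1
i=0: a=3 ⇒ p=3, q=1
i=1: a=1 ⇒ p=4, q=1
→ (4, 1).  Check: 4²=16, 15·1²=15, difference 1.
(x_2, y_2) = (4·4 + 15·1·1, 4·1 + 1·4) = (31, 8)
(x_3, y_3) = (4·31 + 15·1·8, 4·8 + 1·31) = (244, 63)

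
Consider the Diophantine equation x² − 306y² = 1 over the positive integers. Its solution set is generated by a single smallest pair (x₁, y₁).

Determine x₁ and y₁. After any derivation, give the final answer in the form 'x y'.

35 2

√306 = [17; 2,34, …], period ℓ=2 (even) → k=1
i=0: a=17 ⇒ p=17, q=1
i=1: a=2 ⇒ p=35, q=2
(x₁, y₁) = (35, 2);  35² − 306·2² = 1 ✓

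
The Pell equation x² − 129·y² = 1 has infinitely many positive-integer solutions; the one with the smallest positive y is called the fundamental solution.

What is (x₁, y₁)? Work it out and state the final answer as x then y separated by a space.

16855 1484

d=129: √d = [11; 2,1,3,1,6,1,3,1,2,22] (ℓ=10, even), read p_9/q_9
k=0  a_k=11  p_k/q_k = 11/1
…
k=2  a_k=1  p_k/q_k = 34/3
…
k=5  a_k=6  p_k/q_k = 1079/95
…
k=8  a_k=1  p_k/q_k = 6031/531
k=9  a_k=2  p_k/q_k = 16855/1484
fundamental: x₁=16855, y₁=1484  (since 284091025 − 129·2202256 = 1)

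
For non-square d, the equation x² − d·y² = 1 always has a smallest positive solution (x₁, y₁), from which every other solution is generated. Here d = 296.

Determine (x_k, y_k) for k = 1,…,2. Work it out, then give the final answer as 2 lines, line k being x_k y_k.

3699 215
27365201 1590570

d=296: √d = [17; 4,1,7,1,4,34] (ℓ=6, even), read p_5/q_5
i=0: a=17 ⇒ p=17, q=1
…
i=3: a=7 ⇒ p=671, q=39
i=4: a=1 ⇒ p=757, q=44
i=5: a=4 ⇒ p=3699, q=215
fundamental: x₁=3699, y₁=215  (since 13682601 − 296·46225 = 1)
(x_2, y_2) = (3699·3699 + 296·215·215, 3699·215 + 215·3699) = (27365201, 1590570)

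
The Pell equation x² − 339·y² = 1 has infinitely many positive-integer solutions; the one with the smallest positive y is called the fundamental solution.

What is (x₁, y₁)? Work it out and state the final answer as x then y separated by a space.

97970 5321

√339 → a₀=18, period (2,2,2,1,17,1,2,2,2,36); ℓ=10 even so k=9
k=0  a_k=18  p_k/q_k = 18/1
k=1  a_k=2  p_k/q_k = 37/2
k=2  a_k=2  p_k/q_k = 92/5
…
k=5  a_k=17  p_k/q_k = 5542/301
k=6  a_k=1  p_k/q_k = 5855/318
k=7  a_k=2  p_k/q_k = 17252/937
k=8  a_k=2  p_k/q_k = 40359/2192
k=9  a_k=2  p_k/q_k = 97970/5321
(x₁, y₁) = (97970, 5321);  97970² − 339·5321² = 1 ✓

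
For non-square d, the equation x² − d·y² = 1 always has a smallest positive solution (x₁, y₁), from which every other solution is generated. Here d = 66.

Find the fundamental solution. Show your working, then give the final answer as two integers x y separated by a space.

65 8

[8; 8,16] for √66; ℓ=2 ⇒ convergent index 1
k=0  a_k=8  p_k/q_k = 8/1
k=1  a_k=8  p_k/q_k = 65/8
fundamental: x₁=65, y₁=8  (since 4225 − 66·64 = 1)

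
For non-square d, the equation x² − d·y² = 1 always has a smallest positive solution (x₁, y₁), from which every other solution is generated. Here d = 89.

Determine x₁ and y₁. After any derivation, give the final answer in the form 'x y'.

√89 → a₀=9, period (2,3,3,2,18); ℓ=5 odd so k=9
step 0: (9, 1)  from 9·(1,0) + (0,1)
step 1: (19, 2)  from 2·(9,1) + (1,0)
step 2: (66, 7)  from 3·(19,2) + (9,1)
step 3: (217, 23)  from 3·(66,7) + (19,2)
step 4: (500, 53)  from 2·(217,23) + (66,7)
step 5: (9217, 977)  from 18·(500,53) + (217,23)
step 6: (18934, 2007)  from 2·(9217,977) + (500,53)
step 7: (66019, 6998)  from 3·(18934,2007) + (9217,977)
step 8: (216991, 23001)  from 3·(66019,6998) + (18934,2007)
step 9: (500001, 53000)  from 2·(216991,23001) + (66019,6998)
fundamental: x₁=500001, y₁=53000  (since 250001000001 − 89·2809000000 = 1)

500001 53000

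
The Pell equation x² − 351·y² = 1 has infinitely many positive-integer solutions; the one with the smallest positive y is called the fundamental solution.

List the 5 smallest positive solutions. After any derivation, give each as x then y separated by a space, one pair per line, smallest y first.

[18; 1,2,1,3,2,2,2,3,1,2,1,36] for √351; ℓ=12 ⇒ convergent index 11
k=0  a_k=18  p_k/q_k = 18/1
…
k=3  a_k=1  p_k/q_k = 75/4
k=4  a_k=3  p_k/q_k = 281/15
k=5  a_k=2  p_k/q_k = 637/34
…
k=7  a_k=2  p_k/q_k = 3747/200
k=8  a_k=3  p_k/q_k = 12796/683
k=9  a_k=1  p_k/q_k = 16543/883
k=10  a_k=2  p_k/q_k = 45882/2449
k=11  a_k=1  p_k/q_k = 62425/3332
→ (62425, 3332).  Check: 62425²=3896880625, 351·3332²=3896880624, difference 1.
(62425+3332√351)^2 = 7793761249 + 416000200√351
(62425+3332√351)^3 = 973051091875225 + 51937624966668√351
(62425+3332√351)^4 = 121485428812828080001 + 6484412476672499600√351
(62425+3332√351)^5 = 15167455786308534696249625 + 809578897660623950093332√351

62425 3332
7793761249 416000200
973051091875225 51937624966668
121485428812828080001 6484412476672499600
15167455786308534696249625 809578897660623950093332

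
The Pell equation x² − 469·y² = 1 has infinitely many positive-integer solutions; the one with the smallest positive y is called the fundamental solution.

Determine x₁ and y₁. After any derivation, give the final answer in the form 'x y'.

√469 → a₀=21, period (1,1,1,10,6,10,1,1,1,42); ℓ=10 even so k=9
a_0=21:  p_0=21·1+0=21,  q_0=21·0+1=1
…
a_3=1:  p_3=1·43+22=65,  q_3=1·2+1=3
…
a_8=1:  p_8=1·47146+42923=90069,  q_8=1·2177+1982=4159
a_9=1:  p_9=1·90069+47146=137215,  q_9=1·4159+2177=6336
→ (137215, 6336).  Check: 137215²=18827956225, 469·6336²=18827956224, difference 1.

137215 6336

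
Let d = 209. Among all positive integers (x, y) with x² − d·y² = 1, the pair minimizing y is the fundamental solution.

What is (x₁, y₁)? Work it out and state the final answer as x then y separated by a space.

[14; 2,5,3,2,3,5,2,28] for √209; ℓ=8 ⇒ convergent index 7
a_0=14:  p_0=14·1+0=14,  q_0=14·0+1=1
a_1=2:  p_1=2·14+1=29,  q_1=2·1+0=2
…
a_4=2:  p_4=2·506+159=1171,  q_4=2·35+11=81
a_5=3:  p_5=3·1171+506=4019,  q_5=3·81+35=278
a_6=5:  p_6=5·4019+1171=21266,  q_6=5·278+81=1471
a_7=2:  p_7=2·21266+4019=46551,  q_7=2·1471+278=3220
fundamental: x₁=46551, y₁=3220  (since 2166995601 − 209·10368400 = 1)

46551 3220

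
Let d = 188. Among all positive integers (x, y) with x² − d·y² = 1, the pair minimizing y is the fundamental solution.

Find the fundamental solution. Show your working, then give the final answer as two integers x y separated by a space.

4607 336

d=188: √d = [13; 1,2,2,6,2,2,1,26] (ℓ=8, even), read p_7/q_7
a_0=13:  p_0=13·1+0=13,  q_0=13·0+1=1
a_1=1:  p_1=1·13+1=14,  q_1=1·1+0=1
a_2=2:  p_2=2·14+13=41,  q_2=2·1+1=3
a_3=2:  p_3=2·41+14=96,  q_3=2·3+1=7
a_4=6:  p_4=6·96+41=617,  q_4=6·7+3=45
a_5=2:  p_5=2·617+96=1330,  q_5=2·45+7=97
a_6=2:  p_6=2·1330+617=3277,  q_6=2·97+45=239
a_7=1:  p_7=1·3277+1330=4607,  q_7=1·239+97=336
(x₁, y₁) = (4607, 336);  4607² − 188·336² = 1 ✓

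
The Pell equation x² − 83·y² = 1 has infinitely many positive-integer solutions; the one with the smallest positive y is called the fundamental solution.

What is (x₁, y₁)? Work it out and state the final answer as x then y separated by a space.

82 9

√83 → a₀=9, period (9,18); ℓ=2 even so k=1
k=0  a_k=9  p_k/q_k = 9/1
k=1  a_k=9  p_k/q_k = 82/9
→ (82, 9).  Check: 82²=6724, 83·9²=6723, difference 1.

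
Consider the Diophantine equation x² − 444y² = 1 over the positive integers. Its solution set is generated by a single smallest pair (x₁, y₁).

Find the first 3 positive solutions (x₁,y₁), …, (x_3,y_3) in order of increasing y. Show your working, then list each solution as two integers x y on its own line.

√444 = [21; 14,42, …], period ℓ=2 (even) → k=1
a_0=21:  p_0=21·1+0=21,  q_0=21·0+1=1
a_1=14:  p_1=14·21+1=295,  q_1=14·1+0=14
fundamental: x₁=295, y₁=14  (since 87025 − 444·196 = 1)
(x_2, y_2) = (295·295 + 444·14·14, 295·14 + 14·295) = (174049, 8260)
(x_3, y_3) = (295·174049 + 444·14·8260, 295·8260 + 14·174049) = (102688615, 4873386)

295 14
174049 8260
102688615 4873386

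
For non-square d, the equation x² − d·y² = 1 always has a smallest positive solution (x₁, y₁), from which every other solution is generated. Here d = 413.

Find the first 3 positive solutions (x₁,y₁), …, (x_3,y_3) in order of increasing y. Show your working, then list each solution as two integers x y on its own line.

113399 5580
25718666401 1265532840
5832942102300599 287020317040740

d=413: √d = [20; 3,9,1,4,1,9,3,40] (ℓ=8, even), read p_7/q_7
k=0  a_k=20  p_k/q_k = 20/1
k=1  a_k=3  p_k/q_k = 61/3
…
k=4  a_k=4  p_k/q_k = 3089/152
…
k=6  a_k=9  p_k/q_k = 36560/1799
k=7  a_k=3  p_k/q_k = 113399/5580
→ (113399, 5580).  Check: 113399²=12859333201, 413·5580²=12859333200, difference 1.
k=2:  x_2 = 113399·113399+413·5580·5580 = 25718666401,  y_2 = 113399·5580+5580·113399 = 1265532840
k=3:  x_3 = 113399·25718666401+413·5580·1265532840 = 5832942102300599,  y_3 = 113399·1265532840+5580·25718666401 = 287020317040740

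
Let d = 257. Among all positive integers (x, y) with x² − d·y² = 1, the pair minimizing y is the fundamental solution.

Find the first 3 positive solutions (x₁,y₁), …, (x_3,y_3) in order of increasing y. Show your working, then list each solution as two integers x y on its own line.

513 32
526337 32832
540021249 33685600

[16; 32] for √257; ℓ=1 ⇒ convergent index 1
step 0: (16, 1)  from 16·(1,0) + (0,1)
step 1: (513, 32)  from 32·(16,1) + (1,0)
(x₁, y₁) = (513, 32);  513² − 257·32² = 1 ✓
n=2: (513,32)∘(513,32) = (513·513+257·32·32, 513·32+32·513) = (526337,32832)
n=3: (526337,32832)∘(513,32) = (513·526337+257·32·32832, 513·32832+32·526337) = (540021249,33685600)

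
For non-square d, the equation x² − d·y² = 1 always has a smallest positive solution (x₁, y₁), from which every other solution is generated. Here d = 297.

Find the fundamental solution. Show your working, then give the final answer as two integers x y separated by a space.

48599 2820

√297 = [17; 4,3,1,1,2,1,1,3,4,34, …], period ℓ=10 (even) → k=9
a_0=17:  p_0=17·1+0=17,  q_0=17·0+1=1
…
a_3=1:  p_3=1·224+69=293,  q_3=1·13+4=17
a_4=1:  p_4=1·293+224=517,  q_4=1·17+13=30
…
a_6=1:  p_6=1·1327+517=1844,  q_6=1·77+30=107
a_7=1:  p_7=1·1844+1327=3171,  q_7=1·107+77=184
a_8=3:  p_8=3·3171+1844=11357,  q_8=3·184+107=659
a_9=4:  p_9=4·11357+3171=48599,  q_9=4·659+184=2820
→ (48599, 2820).  Check: 48599²=2361862801, 297·2820²=2361862800, difference 1.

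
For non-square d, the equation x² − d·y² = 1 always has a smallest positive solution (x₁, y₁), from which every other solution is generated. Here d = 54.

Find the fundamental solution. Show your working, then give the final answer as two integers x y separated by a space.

485 66

d=54: √d = [7; 2,1,6,1,2,14] (ℓ=6, even), read p_5/q_5
a_0=7:  p_0=7·1+0=7,  q_0=7·0+1=1
…
a_4=1:  p_4=1·147+22=169,  q_4=1·20+3=23
a_5=2:  p_5=2·169+147=485,  q_5=2·23+20=66
(x₁, y₁) = (485, 66);  485² − 54·66² = 1 ✓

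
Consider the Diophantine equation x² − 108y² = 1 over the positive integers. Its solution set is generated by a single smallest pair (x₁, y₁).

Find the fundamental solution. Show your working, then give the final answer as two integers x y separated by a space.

1351 130

d=108: √d = [10; 2,1,1,4,1,1,2,20] (ℓ=8, even), read p_7/q_7
k=0  a_k=10  p_k/q_k = 10/1
k=1  a_k=2  p_k/q_k = 21/2
k=2  a_k=1  p_k/q_k = 31/3
…
k=5  a_k=1  p_k/q_k = 291/28
k=6  a_k=1  p_k/q_k = 530/51
k=7  a_k=2  p_k/q_k = 1351/130
fundamental: x₁=1351, y₁=130  (since 1825201 − 108·16900 = 1)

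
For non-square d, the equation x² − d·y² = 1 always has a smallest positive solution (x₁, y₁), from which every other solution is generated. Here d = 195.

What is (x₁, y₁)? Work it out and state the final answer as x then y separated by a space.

14 1

√195 → a₀=13, period (1,26); ℓ=2 even so k=1
step 0: (13, 1)  from 13·(1,0) + (0,1)
step 1: (14, 1)  from 1·(13,1) + (1,0)
fundamental: x₁=14, y₁=1  (since 196 − 195·1 = 1)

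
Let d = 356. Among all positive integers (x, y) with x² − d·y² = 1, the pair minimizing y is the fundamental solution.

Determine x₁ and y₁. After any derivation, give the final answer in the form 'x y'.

500001 26500

√356 = [18; 1,6,1,1,2,…,6,1,36, …], period ℓ=14 (even) → k=13
k=0  a_k=18  p_k/q_k = 18/1
k=1  a_k=1  p_k/q_k = 19/1
k=2  a_k=6  p_k/q_k = 132/7
k=3  a_k=1  p_k/q_k = 151/8
…
k=5  a_k=2  p_k/q_k = 717/38
…
k=7  a_k=8  p_k/q_k = 8717/462
…
k=11  a_k=1  p_k/q_k = 66019/3499
k=12  a_k=6  p_k/q_k = 433982/23001
k=13  a_k=1  p_k/q_k = 500001/26500
(x₁, y₁) = (500001, 26500);  500001² − 356·26500² = 1 ✓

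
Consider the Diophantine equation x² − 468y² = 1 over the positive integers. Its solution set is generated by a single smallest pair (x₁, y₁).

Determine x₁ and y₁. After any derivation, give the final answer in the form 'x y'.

√468 = [21; 1,1,1,2,1,1,1,42, …], period ℓ=8 (even) → k=7
a_0=21:  p_0=21·1+0=21,  q_0=21·0+1=1
a_1=1:  p_1=1·21+1=22,  q_1=1·1+0=1
a_2=1:  p_2=1·22+21=43,  q_2=1·1+1=2
a_3=1:  p_3=1·43+22=65,  q_3=1·2+1=3
a_4=2:  p_4=2·65+43=173,  q_4=2·3+2=8
a_5=1:  p_5=1·173+65=238,  q_5=1·8+3=11
a_6=1:  p_6=1·238+173=411,  q_6=1·11+8=19
a_7=1:  p_7=1·411+238=649,  q_7=1·19+11=30
→ (649, 30).  Check: 649²=421201, 468·30²=421200, difference 1.

649 30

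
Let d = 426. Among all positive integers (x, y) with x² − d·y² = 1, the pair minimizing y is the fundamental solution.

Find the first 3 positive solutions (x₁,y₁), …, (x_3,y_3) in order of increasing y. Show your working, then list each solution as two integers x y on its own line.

√426 → a₀=20, period (1,1,1,3,2,6,2,3,1,1,1,40); ℓ=12 even so k=11
step 0: (20, 1)  from 20·(1,0) + (0,1)
step 1: (21, 1)  from 1·(20,1) + (1,0)
step 2: (41, 2)  from 1·(21,1) + (20,1)
step 3: (62, 3)  from 1·(41,2) + (21,1)
step 4: (227, 11)  from 3·(62,3) + (41,2)
step 5: (516, 25)  from 2·(227,11) + (62,3)
step 6: (3323, 161)  from 6·(516,25) + (227,11)
…
step 9: (31971, 1549)  from 1·(24809,1202) + (7162,347)
step 10: (56780, 2751)  from 1·(31971,1549) + (24809,1202)
step 11: (88751, 4300)  from 1·(56780,2751) + (31971,1549)
fundamental: x₁=88751, y₁=4300  (since 7876740001 − 426·18490000 = 1)
(x_2, y_2) = (88751·88751 + 426·4300·4300, 88751·4300 + 4300·88751) = (15753480001, 763258600)
(x_3, y_3) = (88751·15753480001 + 426·4300·763258600, 88751·763258600 + 4300·15753480001) = (2796274207048751, 135479928012900)

88751 4300
15753480001 763258600
2796274207048751 135479928012900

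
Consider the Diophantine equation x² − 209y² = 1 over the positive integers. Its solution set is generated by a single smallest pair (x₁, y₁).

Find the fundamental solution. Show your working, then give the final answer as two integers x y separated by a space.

46551 3220

√209 → a₀=14, period (2,5,3,2,3,5,2,28); ℓ=8 even so k=7
a_0=14:  p_0=14·1+0=14,  q_0=14·0+1=1
a_1=2:  p_1=2·14+1=29,  q_1=2·1+0=2
…
a_6=5:  p_6=5·4019+1171=21266,  q_6=5·278+81=1471
a_7=2:  p_7=2·21266+4019=46551,  q_7=2·1471+278=3220
(x₁, y₁) = (46551, 3220);  46551² − 209·3220² = 1 ✓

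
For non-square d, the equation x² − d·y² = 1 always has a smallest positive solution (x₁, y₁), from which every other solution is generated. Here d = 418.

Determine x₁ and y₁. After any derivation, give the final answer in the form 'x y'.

33857 1656

√418 = [20; 2,4,20,4,2,40, …], period ℓ=6 (even) → k=5
step 0: (20, 1)  from 20·(1,0) + (0,1)
step 1: (41, 2)  from 2·(20,1) + (1,0)
step 2: (184, 9)  from 4·(41,2) + (20,1)
step 3: (3721, 182)  from 20·(184,9) + (41,2)
step 4: (15068, 737)  from 4·(3721,182) + (184,9)
step 5: (33857, 1656)  from 2·(15068,737) + (3721,182)
→ (33857, 1656).  Check: 33857²=1146296449, 418·1656²=1146296448, difference 1.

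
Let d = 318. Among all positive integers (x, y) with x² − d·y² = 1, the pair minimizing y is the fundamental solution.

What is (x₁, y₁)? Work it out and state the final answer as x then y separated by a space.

107 6

[17; 1,4,1,34] for √318; ℓ=4 ⇒ convergent index 3
a_0=17:  p_0=17·1+0=17,  q_0=17·0+1=1
a_1=1:  p_1=1·17+1=18,  q_1=1·1+0=1
a_2=4:  p_2=4·18+17=89,  q_2=4·1+1=5
a_3=1:  p_3=1·89+18=107,  q_3=1·5+1=6
(x₁, y₁) = (107, 6);  107² − 318·6² = 1 ✓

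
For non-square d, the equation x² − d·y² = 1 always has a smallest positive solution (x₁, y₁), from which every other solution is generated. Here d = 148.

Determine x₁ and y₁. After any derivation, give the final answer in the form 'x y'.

√148 = [12; 6,24, …], period ℓ=2 (even) → k=1
a_0=12:  p_0=12·1+0=12,  q_0=12·0+1=1
a_1=6:  p_1=6·12+1=73,  q_1=6·1+0=6
→ (73, 6).  Check: 73²=5329, 148·6²=5328, difference 1.

73 6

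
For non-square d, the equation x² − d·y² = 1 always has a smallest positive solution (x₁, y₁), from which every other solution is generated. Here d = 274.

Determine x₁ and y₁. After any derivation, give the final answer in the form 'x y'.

3959299 239190

√274 → a₀=16, period (1,1,4,4,1,1,32); ℓ=7 odd so k=13
i=0: a=16 ⇒ p=16, q=1
i=1: a=1 ⇒ p=17, q=1
i=2: a=1 ⇒ p=33, q=2
i=3: a=4 ⇒ p=149, q=9
i=4: a=4 ⇒ p=629, q=38
…
i=8: a=1 ⇒ p=47209, q=2852
…
i=10: a=4 ⇒ p=419253, q=25328
i=11: a=4 ⇒ p=1770023, q=106931
i=12: a=1 ⇒ p=2189276, q=132259
i=13: a=1 ⇒ p=3959299, q=239190
→ (3959299, 239190).  Check: 3959299²=15676048571401, 274·239190²=15676048571400, difference 1.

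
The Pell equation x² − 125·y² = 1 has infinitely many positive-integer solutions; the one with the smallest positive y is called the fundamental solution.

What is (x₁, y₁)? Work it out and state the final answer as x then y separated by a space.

930249 83204

√125 = [11; 5,1,1,5,22, …], period ℓ=5 (odd) → k=9
step 0: (11, 1)  from 11·(1,0) + (0,1)
step 1: (56, 5)  from 5·(11,1) + (1,0)
step 2: (67, 6)  from 1·(56,5) + (11,1)
…
step 6: (76317, 6826)  from 5·(15127,1353) + (682,61)
…
step 8: (167761, 15005)  from 1·(91444,8179) + (76317,6826)
step 9: (930249, 83204)  from 5·(167761,15005) + (91444,8179)
→ (930249, 83204).  Check: 930249²=865363202001, 125·83204²=865363202000, difference 1.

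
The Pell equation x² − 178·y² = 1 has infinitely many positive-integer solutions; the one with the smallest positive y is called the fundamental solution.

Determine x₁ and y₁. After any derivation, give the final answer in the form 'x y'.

1601 120

√178 → a₀=13, period (2,1,12,1,2,26); ℓ=6 even so k=5
step 0: (13, 1)  from 13·(1,0) + (0,1)
step 1: (27, 2)  from 2·(13,1) + (1,0)
step 2: (40, 3)  from 1·(27,2) + (13,1)
step 3: (507, 38)  from 12·(40,3) + (27,2)
step 4: (547, 41)  from 1·(507,38) + (40,3)
step 5: (1601, 120)  from 2·(547,41) + (507,38)
(x₁, y₁) = (1601, 120);  1601² − 178·120² = 1 ✓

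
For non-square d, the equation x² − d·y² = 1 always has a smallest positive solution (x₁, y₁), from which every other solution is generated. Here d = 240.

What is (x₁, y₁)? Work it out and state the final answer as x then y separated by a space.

√240 → a₀=15, period (2,30); ℓ=2 even so k=1
step 0: (15, 1)  from 15·(1,0) + (0,1)
step 1: (31, 2)  from 2·(15,1) + (1,0)
fundamental: x₁=31, y₁=2  (since 961 − 240·4 = 1)

31 2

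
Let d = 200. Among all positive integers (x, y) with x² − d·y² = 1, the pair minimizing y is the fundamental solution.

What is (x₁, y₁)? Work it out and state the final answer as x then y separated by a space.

99 7

√200 = [14; 7,28, …], period ℓ=2 (even) → k=1
step 0: (14, 1)  from 14·(1,0) + (0,1)
step 1: (99, 7)  from 7·(14,1) + (1,0)
fundamental: x₁=99, y₁=7  (since 9801 − 200·49 = 1)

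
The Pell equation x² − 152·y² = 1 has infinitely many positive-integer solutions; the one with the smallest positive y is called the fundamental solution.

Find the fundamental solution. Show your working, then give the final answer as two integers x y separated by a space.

37 3

√152 = [12; 3,24, …], period ℓ=2 (even) → k=1
i=0: a=12 ⇒ p=12, q=1
i=1: a=3 ⇒ p=37, q=3
(x₁, y₁) = (37, 3);  37² − 152·3² = 1 ✓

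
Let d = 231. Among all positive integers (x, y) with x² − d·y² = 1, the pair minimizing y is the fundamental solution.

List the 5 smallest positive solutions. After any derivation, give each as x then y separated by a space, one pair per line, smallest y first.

d=231: √d = [15; 5,30] (ℓ=2, even), read p_1/q_1
i=0: a=15 ⇒ p=15, q=1
i=1: a=5 ⇒ p=76, q=5
fundamental: x₁=76, y₁=5  (since 5776 − 231·25 = 1)
k=2:  x_2 = 76·76+231·5·5 = 11551,  y_2 = 76·5+5·76 = 760
k=3:  x_3 = 76·11551+231·5·760 = 1755676,  y_3 = 76·760+5·11551 = 115515
k=4:  x_4 = 76·1755676+231·5·115515 = 266851201,  y_4 = 76·115515+5·1755676 = 17557520
k=5:  x_5 = 76·266851201+231·5·17557520 = 40559626876,  y_5 = 76·17557520+5·266851201 = 2668627525

76 5
11551 760
1755676 115515
266851201 17557520
40559626876 2668627525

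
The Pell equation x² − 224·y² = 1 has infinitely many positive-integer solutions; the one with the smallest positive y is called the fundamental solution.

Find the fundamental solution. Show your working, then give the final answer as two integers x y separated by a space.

d=224: √d = [14; 1,28] (ℓ=2, even), read p_1/q_1
a_0=14:  p_0=14·1+0=14,  q_0=14·0+1=1
a_1=1:  p_1=1·14+1=15,  q_1=1·1+0=1
fundamental: x₁=15, y₁=1  (since 225 − 224·1 = 1)

15 1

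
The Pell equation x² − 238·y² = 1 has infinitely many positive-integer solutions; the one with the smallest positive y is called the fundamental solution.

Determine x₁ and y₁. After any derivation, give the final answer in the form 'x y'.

√238 = [15; 2,2,1,14,1,2,2,30, …], period ℓ=8 (even) → k=7
k=0  a_k=15  p_k/q_k = 15/1
…
k=3  a_k=1  p_k/q_k = 108/7
k=4  a_k=14  p_k/q_k = 1589/103
…
k=6  a_k=2  p_k/q_k = 4983/323
k=7  a_k=2  p_k/q_k = 11663/756
(x₁, y₁) = (11663, 756);  11663² − 238·756² = 1 ✓

11663 756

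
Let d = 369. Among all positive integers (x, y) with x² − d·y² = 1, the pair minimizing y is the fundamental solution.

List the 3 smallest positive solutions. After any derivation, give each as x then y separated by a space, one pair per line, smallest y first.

[19; 4,1,3,2,7,4,7,2,3,1,4,38] for √369; ℓ=12 ⇒ convergent index 11
i=0: a=19 ⇒ p=19, q=1
i=1: a=4 ⇒ p=77, q=4
…
i=3: a=3 ⇒ p=365, q=19
i=4: a=2 ⇒ p=826, q=43
…
i=6: a=4 ⇒ p=25414, q=1323
…
i=9: a=3 ⇒ p=1364557, q=71036
i=10: a=1 ⇒ p=1758061, q=91521
i=11: a=4 ⇒ p=8396801, q=437120
fundamental: x₁=8396801, y₁=437120  (since 70506267033601 − 369·191073894400 = 1)
(8396801+437120√369)^2 = 141012534067201 + 7340819306240√369
(8396801+437120√369)^3 = 2368108374136006451201 + 123278797782910239360√369

8396801 437120
141012534067201 7340819306240
2368108374136006451201 123278797782910239360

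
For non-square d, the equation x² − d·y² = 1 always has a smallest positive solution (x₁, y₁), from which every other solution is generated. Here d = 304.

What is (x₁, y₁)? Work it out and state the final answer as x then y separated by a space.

[17; 2,3,2,1,1,1,1,1,2,3,2,34] for √304; ℓ=12 ⇒ convergent index 11
a_0=17:  p_0=17·1+0=17,  q_0=17·0+1=1
…
a_3=2:  p_3=2·122+35=279,  q_3=2·7+2=16
a_4=1:  p_4=1·279+122=401,  q_4=1·16+7=23
…
a_6=1:  p_6=1·680+401=1081,  q_6=1·39+23=62
a_7=1:  p_7=1·1081+680=1761,  q_7=1·62+39=101
a_8=1:  p_8=1·1761+1081=2842,  q_8=1·101+62=163
a_9=2:  p_9=2·2842+1761=7445,  q_9=2·163+101=427
a_10=3:  p_10=3·7445+2842=25177,  q_10=3·427+163=1444
a_11=2:  p_11=2·25177+7445=57799,  q_11=2·1444+427=3315
(x₁, y₁) = (57799, 3315);  57799² − 304·3315² = 1 ✓

57799 3315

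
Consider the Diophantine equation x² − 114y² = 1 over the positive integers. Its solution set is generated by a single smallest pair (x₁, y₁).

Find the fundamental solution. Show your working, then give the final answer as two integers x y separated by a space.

√114 → a₀=10, period (1,2,10,2,1,20); ℓ=6 even so k=5
step 0: (10, 1)  from 10·(1,0) + (0,1)
step 1: (11, 1)  from 1·(10,1) + (1,0)
…
step 3: (331, 31)  from 10·(32,3) + (11,1)
step 4: (694, 65)  from 2·(331,31) + (32,3)
step 5: (1025, 96)  from 1·(694,65) + (331,31)
→ (1025, 96).  Check: 1025²=1050625, 114·96²=1050624, difference 1.

1025 96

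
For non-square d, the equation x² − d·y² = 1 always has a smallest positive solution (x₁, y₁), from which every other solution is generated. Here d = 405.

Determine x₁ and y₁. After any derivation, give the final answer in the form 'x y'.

161 8

d=405: √d = [20; 8,40] (ℓ=2, even), read p_1/q_1
a_0=20:  p_0=20·1+0=20,  q_0=20·0+1=1
a_1=8:  p_1=8·20+1=161,  q_1=8·1+0=8
→ (161, 8).  Check: 161²=25921, 405·8²=25920, difference 1.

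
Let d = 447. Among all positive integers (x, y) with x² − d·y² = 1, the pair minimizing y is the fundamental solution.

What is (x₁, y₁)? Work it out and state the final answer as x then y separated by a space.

d=447: √d = [21; 7,42] (ℓ=2, even), read p_1/q_1
a_0=21:  p_0=21·1+0=21,  q_0=21·0+1=1
a_1=7:  p_1=7·21+1=148,  q_1=7·1+0=7
→ (148, 7).  Check: 148²=21904, 447·7²=21903, difference 1.

148 7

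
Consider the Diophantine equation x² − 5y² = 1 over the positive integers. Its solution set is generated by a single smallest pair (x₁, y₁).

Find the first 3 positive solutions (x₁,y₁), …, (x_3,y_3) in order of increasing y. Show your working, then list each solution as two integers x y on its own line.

√5 = [2; 4, …], period ℓ=1 (odd) → k=1
i=0: a=2 ⇒ p=2, q=1
i=1: a=4 ⇒ p=9, q=4
fundamental: x₁=9, y₁=4  (since 81 − 5·16 = 1)
(x_2, y_2) = (9·9 + 5·4·4, 9·4 + 4·9) = (161, 72)
(x_3, y_3) = (9·161 + 5·4·72, 9·72 + 4·161) = (2889, 1292)

9 4
161 72
2889 1292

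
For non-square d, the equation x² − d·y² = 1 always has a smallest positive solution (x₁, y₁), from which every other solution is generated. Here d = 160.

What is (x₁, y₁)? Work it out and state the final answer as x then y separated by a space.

d=160: √d = [12; 1,1,1,5,1,1,1,24] (ℓ=8, even), read p_7/q_7
k=0  a_k=12  p_k/q_k = 12/1
k=1  a_k=1  p_k/q_k = 13/1
k=2  a_k=1  p_k/q_k = 25/2
…
k=4  a_k=5  p_k/q_k = 215/17
k=5  a_k=1  p_k/q_k = 253/20
k=6  a_k=1  p_k/q_k = 468/37
k=7  a_k=1  p_k/q_k = 721/57
fundamental: x₁=721, y₁=57  (since 519841 − 160·3249 = 1)

721 57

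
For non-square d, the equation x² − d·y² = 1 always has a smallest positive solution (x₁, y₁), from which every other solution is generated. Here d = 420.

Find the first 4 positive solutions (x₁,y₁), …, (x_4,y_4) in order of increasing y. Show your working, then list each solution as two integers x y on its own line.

√420 = [20; 2,40, …], period ℓ=2 (even) → k=1
step 0: (20, 1)  from 20·(1,0) + (0,1)
step 1: (41, 2)  from 2·(20,1) + (1,0)
fundamental: x₁=41, y₁=2  (since 1681 − 420·4 = 1)
n=2: (41,2)∘(41,2) = (41·41+420·2·2, 41·2+2·41) = (3361,164)
n=3: (3361,164)∘(41,2) = (41·3361+420·2·164, 41·164+2·3361) = (275561,13446)
n=4: (275561,13446)∘(41,2) = (41·275561+420·2·13446, 41·13446+2·275561) = (22592641,1102408)

41 2
3361 164
275561 13446
22592641 1102408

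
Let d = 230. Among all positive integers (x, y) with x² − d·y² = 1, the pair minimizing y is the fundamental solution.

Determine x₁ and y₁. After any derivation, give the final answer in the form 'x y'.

[15; 6,30] for √230; ℓ=2 ⇒ convergent index 1
k=0  a_k=15  p_k/q_k = 15/1
k=1  a_k=6  p_k/q_k = 91/6
→ (91, 6).  Check: 91²=8281, 230·6²=8280, difference 1.

91 6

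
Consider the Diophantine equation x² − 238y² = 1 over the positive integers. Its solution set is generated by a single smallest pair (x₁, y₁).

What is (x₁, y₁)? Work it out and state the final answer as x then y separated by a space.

√238 → a₀=15, period (2,2,1,14,1,2,2,30); ℓ=8 even so k=7
k=0  a_k=15  p_k/q_k = 15/1
k=1  a_k=2  p_k/q_k = 31/2
…
k=3  a_k=1  p_k/q_k = 108/7
k=4  a_k=14  p_k/q_k = 1589/103
k=5  a_k=1  p_k/q_k = 1697/110
k=6  a_k=2  p_k/q_k = 4983/323
k=7  a_k=2  p_k/q_k = 11663/756
fundamental: x₁=11663, y₁=756  (since 136025569 − 238·571536 = 1)

11663 756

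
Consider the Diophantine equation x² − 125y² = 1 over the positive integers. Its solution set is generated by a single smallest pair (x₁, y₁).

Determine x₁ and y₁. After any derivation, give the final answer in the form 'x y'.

930249 83204

d=125: √d = [11; 5,1,1,5,22] (ℓ=5, odd), read p_9/q_9
k=0  a_k=11  p_k/q_k = 11/1
k=1  a_k=5  p_k/q_k = 56/5
…
k=3  a_k=1  p_k/q_k = 123/11
k=4  a_k=5  p_k/q_k = 682/61
…
k=7  a_k=1  p_k/q_k = 91444/8179
k=8  a_k=1  p_k/q_k = 167761/15005
k=9  a_k=5  p_k/q_k = 930249/83204
(x₁, y₁) = (930249, 83204);  930249² − 125·83204² = 1 ✓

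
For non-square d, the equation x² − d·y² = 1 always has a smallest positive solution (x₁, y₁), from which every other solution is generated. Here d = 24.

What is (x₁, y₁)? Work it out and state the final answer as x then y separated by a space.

5 1

√24 → a₀=4, period (1,8); ℓ=2 even so k=1
i=0: a=4 ⇒ p=4, q=1
i=1: a=1 ⇒ p=5, q=1
→ (5, 1).  Check: 5²=25, 24·1²=24, difference 1.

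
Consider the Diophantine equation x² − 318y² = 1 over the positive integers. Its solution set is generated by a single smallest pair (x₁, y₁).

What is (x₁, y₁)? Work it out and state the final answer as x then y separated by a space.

107 6

√318 = [17; 1,4,1,34, …], period ℓ=4 (even) → k=3
i=0: a=17 ⇒ p=17, q=1
i=1: a=1 ⇒ p=18, q=1
i=2: a=4 ⇒ p=89, q=5
i=3: a=1 ⇒ p=107, q=6
(x₁, y₁) = (107, 6);  107² − 318·6² = 1 ✓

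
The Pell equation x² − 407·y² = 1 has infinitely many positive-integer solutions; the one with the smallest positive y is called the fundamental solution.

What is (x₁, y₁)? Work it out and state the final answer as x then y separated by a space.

2663 132

[20; 5,1,2,1,5,40] for √407; ℓ=6 ⇒ convergent index 5
a_0=20:  p_0=20·1+0=20,  q_0=20·0+1=1
…
a_4=1:  p_4=1·343+121=464,  q_4=1·17+6=23
a_5=5:  p_5=5·464+343=2663,  q_5=5·23+17=132
(x₁, y₁) = (2663, 132);  2663² − 407·132² = 1 ✓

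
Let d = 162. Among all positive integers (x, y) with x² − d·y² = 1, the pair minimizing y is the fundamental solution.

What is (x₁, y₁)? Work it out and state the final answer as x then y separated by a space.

√162 → a₀=12, period (1,2,1,2,12,2,1,2,1,24); ℓ=10 even so k=9
i=0: a=12 ⇒ p=12, q=1
i=1: a=1 ⇒ p=13, q=1
i=2: a=2 ⇒ p=38, q=3
i=3: a=1 ⇒ p=51, q=4
…
i=6: a=2 ⇒ p=3602, q=283
i=7: a=1 ⇒ p=5333, q=419
i=8: a=2 ⇒ p=14268, q=1121
i=9: a=1 ⇒ p=19601, q=1540
(x₁, y₁) = (19601, 1540);  19601² − 162·1540² = 1 ✓

19601 1540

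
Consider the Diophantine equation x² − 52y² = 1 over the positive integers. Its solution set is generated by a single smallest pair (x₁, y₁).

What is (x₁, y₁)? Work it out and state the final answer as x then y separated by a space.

649 90

d=52: √d = [7; 4,1,2,1,4,14] (ℓ=6, even), read p_5/q_5
k=0  a_k=7  p_k/q_k = 7/1
k=1  a_k=4  p_k/q_k = 29/4
k=2  a_k=1  p_k/q_k = 36/5
k=3  a_k=2  p_k/q_k = 101/14
k=4  a_k=1  p_k/q_k = 137/19
k=5  a_k=4  p_k/q_k = 649/90
(x₁, y₁) = (649, 90);  649² − 52·90² = 1 ✓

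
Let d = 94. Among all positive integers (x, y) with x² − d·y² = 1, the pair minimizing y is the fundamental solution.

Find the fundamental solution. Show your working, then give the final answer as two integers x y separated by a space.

d=94: √d = [9; 1,2,3,1,1,…,2,1,18] (ℓ=16, even), read p_15/q_15
step 0: (9, 1)  from 9·(1,0) + (0,1)
step 1: (10, 1)  from 1·(9,1) + (1,0)
step 2: (29, 3)  from 2·(10,1) + (9,1)
…
step 4: (126, 13)  from 1·(97,10) + (29,3)
…
step 6: (1241, 128)  from 5·(223,23) + (126,13)
step 7: (1464, 151)  from 1·(1241,128) + (223,23)
step 8: (12953, 1336)  from 8·(1464,151) + (1241,128)
…
step 10: (85038, 8771)  from 5·(14417,1487) + (12953,1336)
step 11: (99455, 10258)  from 1·(85038,8771) + (14417,1487)
step 12: (184493, 19029)  from 1·(99455,10258) + (85038,8771)
step 13: (652934, 67345)  from 3·(184493,19029) + (99455,10258)
step 14: (1490361, 153719)  from 2·(652934,67345) + (184493,19029)
step 15: (2143295, 221064)  from 1·(1490361,153719) + (652934,67345)
→ (2143295, 221064).  Check: 2143295²=4593713457025, 94·221064²=4593713457024, difference 1.

2143295 221064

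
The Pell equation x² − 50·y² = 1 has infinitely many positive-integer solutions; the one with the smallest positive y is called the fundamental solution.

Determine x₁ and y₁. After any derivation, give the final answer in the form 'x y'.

99 14

d=50: √d = [7; 14] (ℓ=1, odd), read p_1/q_1
k=0  a_k=7  p_k/q_k = 7/1
k=1  a_k=14  p_k/q_k = 99/14
(x₁, y₁) = (99, 14);  99² − 50·14² = 1 ✓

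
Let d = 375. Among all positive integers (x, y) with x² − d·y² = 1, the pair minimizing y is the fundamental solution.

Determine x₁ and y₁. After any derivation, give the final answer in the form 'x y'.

√375 = [19; 2,1,2,1,5,1,2,1,2,38, …], period ℓ=10 (even) → k=9
a_0=19:  p_0=19·1+0=19,  q_0=19·0+1=1
…
a_5=5:  p_5=5·213+155=1220,  q_5=5·11+8=63
…
a_8=1:  p_8=1·4086+1433=5519,  q_8=1·211+74=285
a_9=2:  p_9=2·5519+4086=15124,  q_9=2·285+211=781
(x₁, y₁) = (15124, 781);  15124² − 375·781² = 1 ✓

15124 781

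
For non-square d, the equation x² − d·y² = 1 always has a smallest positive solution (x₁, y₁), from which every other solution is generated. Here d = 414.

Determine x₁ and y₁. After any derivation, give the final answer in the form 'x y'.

√414 = [20; 2,1,7,2,7,1,2,40, …], period ℓ=8 (even) → k=7
a_0=20:  p_0=20·1+0=20,  q_0=20·0+1=1
…
a_2=1:  p_2=1·41+20=61,  q_2=1·2+1=3
a_3=7:  p_3=7·61+41=468,  q_3=7·3+2=23
a_4=2:  p_4=2·468+61=997,  q_4=2·23+3=49
…
a_6=1:  p_6=1·7447+997=8444,  q_6=1·366+49=415
a_7=2:  p_7=2·8444+7447=24335,  q_7=2·415+366=1196
fundamental: x₁=24335, y₁=1196  (since 592192225 − 414·1430416 = 1)

24335 1196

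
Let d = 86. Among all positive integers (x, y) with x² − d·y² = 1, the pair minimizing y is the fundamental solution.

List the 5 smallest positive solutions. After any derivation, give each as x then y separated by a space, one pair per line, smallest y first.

10405 1122
216528049 23348820
4505948689285 485888943078
93768792007492801 10111348882104360
1951328557169976499525 210417169750702788522

d=86: √d = [9; 3,1,1,1,8,1,1,1,3,18] (ℓ=10, even), read p_9/q_9
step 0: (9, 1)  from 9·(1,0) + (0,1)
step 1: (28, 3)  from 3·(9,1) + (1,0)
…
step 4: (102, 11)  from 1·(65,7) + (37,4)
step 5: (881, 95)  from 8·(102,11) + (65,7)
…
step 8: (2847, 307)  from 1·(1864,201) + (983,106)
step 9: (10405, 1122)  from 3·(2847,307) + (1864,201)
(x₁, y₁) = (10405, 1122);  10405² − 86·1122² = 1 ✓
k=2:  x_2 = 10405·10405+86·1122·1122 = 216528049,  y_2 = 10405·1122+1122·10405 = 23348820
k=3:  x_3 = 10405·216528049+86·1122·23348820 = 4505948689285,  y_3 = 10405·23348820+1122·216528049 = 485888943078
k=4:  x_4 = 10405·4505948689285+86·1122·485888943078 = 93768792007492801,  y_4 = 10405·485888943078+1122·4505948689285 = 10111348882104360
k=5:  x_5 = 10405·93768792007492801+86·1122·10111348882104360 = 1951328557169976499525,  y_5 = 10405·10111348882104360+1122·93768792007492801 = 210417169750702788522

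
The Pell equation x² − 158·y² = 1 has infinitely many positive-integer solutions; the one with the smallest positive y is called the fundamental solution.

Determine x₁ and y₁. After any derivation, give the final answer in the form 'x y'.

7743 616

√158 → a₀=12, period (1,1,3,12,3,1,1,24); ℓ=8 even so k=7
k=0  a_k=12  p_k/q_k = 12/1
…
k=3  a_k=3  p_k/q_k = 88/7
k=4  a_k=12  p_k/q_k = 1081/86
k=5  a_k=3  p_k/q_k = 3331/265
k=6  a_k=1  p_k/q_k = 4412/351
k=7  a_k=1  p_k/q_k = 7743/616
(x₁, y₁) = (7743, 616);  7743² − 158·616² = 1 ✓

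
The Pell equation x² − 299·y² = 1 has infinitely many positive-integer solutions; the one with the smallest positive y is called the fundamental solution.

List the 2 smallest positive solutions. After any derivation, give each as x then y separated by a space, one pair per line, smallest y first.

[17; 3,2,3,34] for √299; ℓ=4 ⇒ convergent index 3
i=0: a=17 ⇒ p=17, q=1
i=1: a=3 ⇒ p=52, q=3
i=2: a=2 ⇒ p=121, q=7
i=3: a=3 ⇒ p=415, q=24
→ (415, 24).  Check: 415²=172225, 299·24²=172224, difference 1.
(415+24√299)^2 = 344449 + 19920√299

415 24
344449 19920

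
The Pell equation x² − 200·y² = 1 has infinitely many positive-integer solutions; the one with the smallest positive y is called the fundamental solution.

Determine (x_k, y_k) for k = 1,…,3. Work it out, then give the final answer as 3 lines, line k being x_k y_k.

[14; 7,28] for √200; ℓ=2 ⇒ convergent index 1
k=0  a_k=14  p_k/q_k = 14/1
k=1  a_k=7  p_k/q_k = 99/7
(x₁, y₁) = (99, 7);  99² − 200·7² = 1 ✓
(99+7√200)^2 = 19601 + 1386√200
(99+7√200)^3 = 3880899 + 274421√200

99 7
19601 1386
3880899 274421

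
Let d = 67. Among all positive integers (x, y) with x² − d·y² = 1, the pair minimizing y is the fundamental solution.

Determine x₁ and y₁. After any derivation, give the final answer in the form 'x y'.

48842 5967

[8; 5,2,1,1,7,1,1,2,5,16] for √67; ℓ=10 ⇒ convergent index 9
a_0=8:  p_0=8·1+0=8,  q_0=8·0+1=1
a_1=5:  p_1=5·8+1=41,  q_1=5·1+0=5
a_2=2:  p_2=2·41+8=90,  q_2=2·5+1=11
a_3=1:  p_3=1·90+41=131,  q_3=1·11+5=16
a_4=1:  p_4=1·131+90=221,  q_4=1·16+11=27
a_5=7:  p_5=7·221+131=1678,  q_5=7·27+16=205
a_6=1:  p_6=1·1678+221=1899,  q_6=1·205+27=232
a_7=1:  p_7=1·1899+1678=3577,  q_7=1·232+205=437
a_8=2:  p_8=2·3577+1899=9053,  q_8=2·437+232=1106
a_9=5:  p_9=5·9053+3577=48842,  q_9=5·1106+437=5967
fundamental: x₁=48842, y₁=5967  (since 2385540964 − 67·35605089 = 1)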